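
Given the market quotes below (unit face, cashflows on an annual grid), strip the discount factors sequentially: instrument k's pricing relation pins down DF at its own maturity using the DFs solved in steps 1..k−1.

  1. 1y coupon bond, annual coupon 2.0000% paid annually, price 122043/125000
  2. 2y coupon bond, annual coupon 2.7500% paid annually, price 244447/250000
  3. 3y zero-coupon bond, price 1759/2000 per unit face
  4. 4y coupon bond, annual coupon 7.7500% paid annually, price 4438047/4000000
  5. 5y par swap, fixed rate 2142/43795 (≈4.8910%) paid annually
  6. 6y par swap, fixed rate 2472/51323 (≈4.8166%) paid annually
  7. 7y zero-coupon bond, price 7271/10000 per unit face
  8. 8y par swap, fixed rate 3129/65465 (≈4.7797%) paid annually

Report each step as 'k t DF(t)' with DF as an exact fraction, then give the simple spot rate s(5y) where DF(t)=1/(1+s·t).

1 1 2393/2500
2 2 463/500
3 3 1759/2000
4 4 831/1000
5 5 3929/5000
6 6 941/1250
7 7 7271/10000
8 8 6871/10000
s(5y) = (1/(3929/5000) − 1)/(5) = 1071/19645 ≈ 5.4518%

step 1 [1y] bond c/1=1/50: DF=(122043/125000 − 1/50·(0))/(1+1/50) = 2393/2500 ≈ 0.957200
step 2 [2y] bond c/1=11/400: DF=(244447/250000 − 11/400·(0.957200))/(1+11/400) = 463/500 ≈ 0.926000
step 3 [3y] zero: DF = P = 1759/2000 ≈ 0.879500
step 4 [4y] bond c/1=31/400: DF=(4438047/4000000 − 31/400·(0.957200+0.926000+0.879500))/(1+31/400) = 831/1000 ≈ 0.831000
step 5 [5y] swap r/1=2142/43795: DF=(1 − 2142/43795·(0.957200+0.926000+0.879500+0.831000))/(1+2142/43795) = 3929/5000 ≈ 0.785800
step 6 [6y] swap r/1=2472/51323: DF=(1 − 2472/51323·(0.957200+0.926000+0.879500+0.831000+0.785800))/(1+2472/51323) = 941/1250 ≈ 0.752800
step 7 [7y] zero: DF = P = 7271/10000 ≈ 0.727100
step 8 [8y] swap r/1=3129/65465: DF=(1 − 3129/65465·(0.957200+0.926000+0.879500+0.831000+0.785800+0.752800+0.727100))/(1+3129/65465) = 6871/10000 ≈ 0.687100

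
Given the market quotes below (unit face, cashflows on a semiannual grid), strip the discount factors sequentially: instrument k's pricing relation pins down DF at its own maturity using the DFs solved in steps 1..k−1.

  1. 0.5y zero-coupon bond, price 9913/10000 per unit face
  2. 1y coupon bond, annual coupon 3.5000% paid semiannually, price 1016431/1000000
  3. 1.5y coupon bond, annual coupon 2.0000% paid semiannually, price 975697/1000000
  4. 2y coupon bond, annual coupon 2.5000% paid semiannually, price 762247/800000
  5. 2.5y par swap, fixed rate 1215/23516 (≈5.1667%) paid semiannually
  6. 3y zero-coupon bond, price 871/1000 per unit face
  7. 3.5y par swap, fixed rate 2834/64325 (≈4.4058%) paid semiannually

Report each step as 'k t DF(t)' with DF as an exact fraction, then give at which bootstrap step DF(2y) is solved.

1 1/2 9913/10000
2 1 9819/10000
3 3/2 1893/2000
4 2 181/200
5 5/2 1757/2000
6 3 871/1000
7 7/2 8583/10000
DF(2y) is solved at step 4

step 1 [0.5y] zero: DF = P = 9913/10000 ≈ 0.991300
step 2 [1y] bond c/2=7/400: DF=(1016431/1000000 − 7/400·(0.991300))/(1+7/400) = 9819/10000 ≈ 0.981900
step 3 [1.5y] bond c/2=1/100: DF=(975697/1000000 − 1/100·(0.991300+0.981900))/(1+1/100) = 1893/2000 ≈ 0.946500
step 4 [2y] bond c/2=1/80: DF=(762247/800000 − 1/80·(0.991300+0.981900+0.946500))/(1+1/80) = 181/200 ≈ 0.905000
step 5 [2.5y] swap r/2=1215/47032: DF=(1 − 1215/47032·(0.991300+0.981900+0.946500+0.905000))/(1+1215/47032) = 1757/2000 ≈ 0.878500
step 6 [3y] zero: DF = P = 871/1000 ≈ 0.871000
step 7 [3.5y] swap r/2=1417/64325: DF=(1 − 1417/64325·(0.991300+0.981900+0.946500+0.905000+0.878500+0.871000))/(1+1417/64325) = 8583/10000 ≈ 0.858300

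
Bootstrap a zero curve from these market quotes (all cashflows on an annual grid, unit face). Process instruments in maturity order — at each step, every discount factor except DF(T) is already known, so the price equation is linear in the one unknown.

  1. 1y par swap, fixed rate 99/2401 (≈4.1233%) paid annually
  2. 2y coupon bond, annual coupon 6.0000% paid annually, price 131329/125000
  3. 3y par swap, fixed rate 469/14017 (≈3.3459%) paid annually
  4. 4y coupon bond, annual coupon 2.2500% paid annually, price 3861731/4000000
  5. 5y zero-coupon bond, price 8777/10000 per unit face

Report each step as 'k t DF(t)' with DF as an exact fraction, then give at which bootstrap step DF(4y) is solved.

step 1 [1y] swap r/1=99/2401: DF=(1 − 99/2401·(0))/(1+99/2401) = 2401/2500 ≈ 0.960400
step 2 [2y] bond c/1=3/50: DF=(131329/125000 − 3/50·(0.960400))/(1+3/50) = 1171/1250 ≈ 0.936800
step 3 [3y] swap r/1=469/14017: DF=(1 − 469/14017·(0.960400+0.936800))/(1+469/14017) = 4531/5000 ≈ 0.906200
step 4 [4y] bond c/1=9/400: DF=(3861731/4000000 − 9/400·(0.960400+0.936800+0.906200))/(1+9/400) = 353/400 ≈ 0.882500
step 5 [5y] zero: DF = P = 8777/10000 ≈ 0.877700

1 1 2401/2500
2 2 1171/1250
3 3 4531/5000
4 4 353/400
5 5 8777/10000
DF(4y) is solved at step 4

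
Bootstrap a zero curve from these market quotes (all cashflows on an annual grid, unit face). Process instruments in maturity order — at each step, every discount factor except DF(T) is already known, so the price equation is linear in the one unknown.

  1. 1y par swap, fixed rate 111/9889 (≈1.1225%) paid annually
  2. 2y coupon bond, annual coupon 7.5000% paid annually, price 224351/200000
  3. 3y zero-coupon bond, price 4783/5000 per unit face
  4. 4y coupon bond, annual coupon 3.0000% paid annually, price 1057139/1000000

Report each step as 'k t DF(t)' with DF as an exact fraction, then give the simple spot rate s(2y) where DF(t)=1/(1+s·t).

1 1 9889/10000
2 2 1949/2000
3 3 4783/5000
4 4 9413/10000
s(2y) = (1/(1949/2000) − 1)/(2) = 51/3898 ≈ 1.3084%

step 1 [1y] swap r/1=111/9889: DF=(1 − 111/9889·(0))/(1+111/9889) = 9889/10000 ≈ 0.988900
step 2 [2y] bond c/1=3/40: DF=(224351/200000 − 3/40·(0.988900))/(1+3/40) = 1949/2000 ≈ 0.974500
step 3 [3y] zero: DF = P = 4783/5000 ≈ 0.956600
step 4 [4y] bond c/1=3/100: DF=(1057139/1000000 − 3/100·(0.988900+0.974500+0.956600))/(1+3/100) = 9413/10000 ≈ 0.941300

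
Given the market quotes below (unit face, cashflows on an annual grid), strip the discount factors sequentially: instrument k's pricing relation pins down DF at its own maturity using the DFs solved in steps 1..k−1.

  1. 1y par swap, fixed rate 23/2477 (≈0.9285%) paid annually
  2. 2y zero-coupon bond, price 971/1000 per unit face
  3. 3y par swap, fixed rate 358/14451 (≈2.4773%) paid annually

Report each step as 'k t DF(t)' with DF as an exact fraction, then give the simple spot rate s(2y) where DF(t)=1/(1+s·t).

1 1 2477/2500
2 2 971/1000
3 3 2321/2500
s(2y) = (1/(971/1000) − 1)/(2) = 29/1942 ≈ 1.4933%

step 1 [1y] swap r/1=23/2477: DF=(1 − 23/2477·(0))/(1+23/2477) = 2477/2500 ≈ 0.990800
step 2 [2y] zero: DF = P = 971/1000 ≈ 0.971000
step 3 [3y] swap r/1=358/14451: DF=(1 − 358/14451·(0.990800+0.971000))/(1+358/14451) = 2321/2500 ≈ 0.928400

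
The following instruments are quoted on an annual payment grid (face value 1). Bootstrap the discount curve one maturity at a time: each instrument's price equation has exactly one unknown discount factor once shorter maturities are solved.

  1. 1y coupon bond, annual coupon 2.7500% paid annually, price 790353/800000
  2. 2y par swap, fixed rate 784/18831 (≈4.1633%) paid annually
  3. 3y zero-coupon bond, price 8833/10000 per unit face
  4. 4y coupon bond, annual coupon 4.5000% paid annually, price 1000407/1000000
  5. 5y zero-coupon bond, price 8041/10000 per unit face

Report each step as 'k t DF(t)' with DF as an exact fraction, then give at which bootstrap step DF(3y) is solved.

step 1 [1y] bond c/1=11/400: DF=(790353/800000 − 11/400·(0))/(1+11/400) = 1923/2000 ≈ 0.961500
step 2 [2y] swap r/1=784/18831: DF=(1 − 784/18831·(0.961500))/(1+784/18831) = 576/625 ≈ 0.921600
step 3 [3y] zero: DF = P = 8833/10000 ≈ 0.883300
step 4 [4y] bond c/1=9/200: DF=(1000407/1000000 − 9/200·(0.961500+0.921600+0.883300))/(1+9/200) = 4191/5000 ≈ 0.838200
step 5 [5y] zero: DF = P = 8041/10000 ≈ 0.804100

1 1 1923/2000
2 2 576/625
3 3 8833/10000
4 4 4191/5000
5 5 8041/10000
DF(3y) is solved at step 3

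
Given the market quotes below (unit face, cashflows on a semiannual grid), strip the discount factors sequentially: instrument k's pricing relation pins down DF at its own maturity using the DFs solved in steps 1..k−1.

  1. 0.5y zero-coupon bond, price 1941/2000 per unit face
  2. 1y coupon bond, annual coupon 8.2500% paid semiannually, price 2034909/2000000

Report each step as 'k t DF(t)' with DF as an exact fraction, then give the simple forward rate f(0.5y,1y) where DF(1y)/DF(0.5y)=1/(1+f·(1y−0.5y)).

1 1/2 1941/2000
2 1 9387/10000
f(0.5y,1y) = ((1941/2000)/(9387/10000) − 1)/(1/2) = 212/3129 ≈ 6.7753%

step 1 [0.5y] zero: DF = P = 1941/2000 ≈ 0.970500
step 2 [1y] bond c/2=33/800: DF=(2034909/2000000 − 33/800·(0.970500))/(1+33/800) = 9387/10000 ≈ 0.938700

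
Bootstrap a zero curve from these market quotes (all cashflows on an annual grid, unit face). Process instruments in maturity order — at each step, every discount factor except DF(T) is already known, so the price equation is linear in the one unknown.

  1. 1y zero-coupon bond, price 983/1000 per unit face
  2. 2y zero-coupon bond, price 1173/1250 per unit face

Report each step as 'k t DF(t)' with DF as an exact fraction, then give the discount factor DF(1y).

1 1 983/1000
2 2 1173/1250
DF(1y) = 983/1000 ≈ 0.983000

step 1 [1y] zero: DF = P = 983/1000 ≈ 0.983000
step 2 [2y] zero: DF = P = 1173/1250 ≈ 0.938400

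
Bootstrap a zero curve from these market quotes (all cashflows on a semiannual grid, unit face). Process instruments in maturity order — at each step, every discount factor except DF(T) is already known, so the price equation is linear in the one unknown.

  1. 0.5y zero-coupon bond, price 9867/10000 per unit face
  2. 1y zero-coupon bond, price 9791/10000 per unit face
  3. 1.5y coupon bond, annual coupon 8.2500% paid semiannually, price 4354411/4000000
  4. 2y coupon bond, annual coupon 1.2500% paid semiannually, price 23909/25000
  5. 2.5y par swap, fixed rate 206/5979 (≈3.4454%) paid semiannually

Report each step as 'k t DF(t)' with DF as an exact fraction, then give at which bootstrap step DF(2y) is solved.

1 1/2 9867/10000
2 1 9791/10000
3 3/2 2419/2500
4 2 4661/5000
5 5/2 1147/1250
DF(2y) is solved at step 4

step 1 [0.5y] zero: DF = P = 9867/10000 ≈ 0.986700
step 2 [1y] zero: DF = P = 9791/10000 ≈ 0.979100
step 3 [1.5y] bond c/2=33/800: DF=(4354411/4000000 − 33/800·(0.986700+0.979100))/(1+33/800) = 2419/2500 ≈ 0.967600
step 4 [2y] bond c/2=1/160: DF=(23909/25000 − 1/160·(0.986700+0.979100+0.967600))/(1+1/160) = 4661/5000 ≈ 0.932200
step 5 [2.5y] swap r/2=103/5979: DF=(1 − 103/5979·(0.986700+0.979100+0.967600+0.932200))/(1+103/5979) = 1147/1250 ≈ 0.917600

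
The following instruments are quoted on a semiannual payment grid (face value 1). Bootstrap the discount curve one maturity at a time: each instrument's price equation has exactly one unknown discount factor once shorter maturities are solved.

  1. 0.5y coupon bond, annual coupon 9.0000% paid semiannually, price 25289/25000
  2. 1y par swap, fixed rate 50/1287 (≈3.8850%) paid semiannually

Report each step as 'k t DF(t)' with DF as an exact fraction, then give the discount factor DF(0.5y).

1 1/2 121/125
2 1 77/80
DF(0.5y) = 121/125 ≈ 0.968000

step 1 [0.5y] bond c/2=9/200: DF=(25289/25000 − 9/200·(0))/(1+9/200) = 121/125 ≈ 0.968000
step 2 [1y] swap r/2=25/1287: DF=(1 − 25/1287·(0.968000))/(1+25/1287) = 77/80 ≈ 0.962500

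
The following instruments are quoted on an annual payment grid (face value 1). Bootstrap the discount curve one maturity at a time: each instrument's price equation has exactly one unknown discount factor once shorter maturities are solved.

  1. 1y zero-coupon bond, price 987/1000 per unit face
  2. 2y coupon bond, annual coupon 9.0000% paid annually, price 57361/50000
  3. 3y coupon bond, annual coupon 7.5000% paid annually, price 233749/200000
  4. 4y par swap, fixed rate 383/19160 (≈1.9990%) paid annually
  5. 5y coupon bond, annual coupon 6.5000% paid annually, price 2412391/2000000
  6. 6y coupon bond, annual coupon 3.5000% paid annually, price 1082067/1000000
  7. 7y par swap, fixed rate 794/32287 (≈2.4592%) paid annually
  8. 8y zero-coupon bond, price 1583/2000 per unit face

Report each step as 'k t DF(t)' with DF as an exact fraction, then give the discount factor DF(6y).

step 1 [1y] zero: DF = P = 987/1000 ≈ 0.987000
step 2 [2y] bond c/1=9/100: DF=(57361/50000 − 9/100·(0.987000))/(1+9/100) = 971/1000 ≈ 0.971000
step 3 [3y] bond c/1=3/40: DF=(233749/200000 − 3/40·(0.987000+0.971000))/(1+3/40) = 4753/5000 ≈ 0.950600
step 4 [4y] swap r/1=383/19160: DF=(1 − 383/19160·(0.987000+0.971000+0.950600))/(1+383/19160) = 4617/5000 ≈ 0.923400
step 5 [5y] bond c/1=13/200: DF=(2412391/2000000 − 13/200·(0.987000+0.971000+0.950600+0.923400))/(1+13/200) = 8987/10000 ≈ 0.898700
step 6 [6y] bond c/1=7/200: DF=(1082067/1000000 − 7/200·(0.987000+0.971000+0.950600+0.923400+0.898700))/(1+7/200) = 1771/2000 ≈ 0.885500
step 7 [7y] swap r/1=794/32287: DF=(1 − 794/32287·(0.987000+0.971000+0.950600+0.923400+0.898700+0.885500))/(1+794/32287) = 2103/2500 ≈ 0.841200
step 8 [8y] zero: DF = P = 1583/2000 ≈ 0.791500

1 1 987/1000
2 2 971/1000
3 3 4753/5000
4 4 4617/5000
5 5 8987/10000
6 6 1771/2000
7 7 2103/2500
8 8 1583/2000
DF(6y) = 1771/2000 ≈ 0.885500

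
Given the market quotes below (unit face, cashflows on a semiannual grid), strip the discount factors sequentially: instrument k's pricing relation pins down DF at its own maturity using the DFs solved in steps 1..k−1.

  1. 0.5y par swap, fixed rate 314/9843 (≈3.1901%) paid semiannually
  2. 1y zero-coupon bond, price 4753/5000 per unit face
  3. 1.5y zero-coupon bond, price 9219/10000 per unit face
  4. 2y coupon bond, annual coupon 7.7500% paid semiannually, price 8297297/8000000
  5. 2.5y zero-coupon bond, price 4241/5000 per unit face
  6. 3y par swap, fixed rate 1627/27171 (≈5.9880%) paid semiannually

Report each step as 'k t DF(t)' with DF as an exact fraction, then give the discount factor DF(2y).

1 1/2 9843/10000
2 1 4753/5000
3 3/2 9219/10000
4 2 8919/10000
5 5/2 4241/5000
6 3 8373/10000
DF(2y) = 8919/10000 ≈ 0.891900

step 1 [0.5y] swap r/2=157/9843: DF=(1 − 157/9843·(0))/(1+157/9843) = 9843/10000 ≈ 0.984300
step 2 [1y] zero: DF = P = 4753/5000 ≈ 0.950600
step 3 [1.5y] zero: DF = P = 9219/10000 ≈ 0.921900
step 4 [2y] bond c/2=31/800: DF=(8297297/8000000 − 31/800·(0.984300+0.950600+0.921900))/(1+31/800) = 8919/10000 ≈ 0.891900
step 5 [2.5y] zero: DF = P = 4241/5000 ≈ 0.848200
step 6 [3y] swap r/2=1627/54342: DF=(1 − 1627/54342·(0.984300+0.950600+0.921900+0.891900+0.848200))/(1+1627/54342) = 8373/10000 ≈ 0.837300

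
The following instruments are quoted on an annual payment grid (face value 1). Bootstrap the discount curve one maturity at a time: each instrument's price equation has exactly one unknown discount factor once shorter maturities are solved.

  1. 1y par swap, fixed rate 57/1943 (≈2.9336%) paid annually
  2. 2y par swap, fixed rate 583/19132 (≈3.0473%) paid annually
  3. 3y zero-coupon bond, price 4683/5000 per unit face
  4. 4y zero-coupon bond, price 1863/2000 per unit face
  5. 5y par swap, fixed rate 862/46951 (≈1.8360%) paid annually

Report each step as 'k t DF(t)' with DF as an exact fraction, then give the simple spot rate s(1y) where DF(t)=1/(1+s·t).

step 1 [1y] swap r/1=57/1943: DF=(1 − 57/1943·(0))/(1+57/1943) = 1943/2000 ≈ 0.971500
step 2 [2y] swap r/1=583/19132: DF=(1 − 583/19132·(0.971500))/(1+583/19132) = 9417/10000 ≈ 0.941700
step 3 [3y] zero: DF = P = 4683/5000 ≈ 0.936600
step 4 [4y] zero: DF = P = 1863/2000 ≈ 0.931500
step 5 [5y] swap r/1=862/46951: DF=(1 − 862/46951·(0.971500+0.941700+0.936600+0.931500))/(1+862/46951) = 4569/5000 ≈ 0.913800

1 1 1943/2000
2 2 9417/10000
3 3 4683/5000
4 4 1863/2000
5 5 4569/5000
s(1y) = (1/(1943/2000) − 1)/(1) = 57/1943 ≈ 2.9336%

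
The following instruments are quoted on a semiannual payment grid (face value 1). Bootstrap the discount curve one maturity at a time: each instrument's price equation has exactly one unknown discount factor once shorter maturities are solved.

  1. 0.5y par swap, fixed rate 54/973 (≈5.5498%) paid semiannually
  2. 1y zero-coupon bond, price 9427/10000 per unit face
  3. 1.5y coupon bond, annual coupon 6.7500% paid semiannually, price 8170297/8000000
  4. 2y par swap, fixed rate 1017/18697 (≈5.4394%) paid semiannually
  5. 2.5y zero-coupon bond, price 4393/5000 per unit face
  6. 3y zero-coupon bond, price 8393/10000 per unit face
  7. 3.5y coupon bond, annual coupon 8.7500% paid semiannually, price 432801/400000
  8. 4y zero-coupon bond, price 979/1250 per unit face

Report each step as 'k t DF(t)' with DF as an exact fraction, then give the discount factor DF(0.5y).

1 1/2 973/1000
2 1 9427/10000
3 3/2 4627/5000
4 2 8983/10000
5 5/2 4393/5000
6 3 8393/10000
7 7/2 8079/10000
8 4 979/1250
DF(0.5y) = 973/1000 ≈ 0.973000

step 1 [0.5y] swap r/2=27/973: DF=(1 − 27/973·(0))/(1+27/973) = 973/1000 ≈ 0.973000
step 2 [1y] zero: DF = P = 9427/10000 ≈ 0.942700
step 3 [1.5y] bond c/2=27/800: DF=(8170297/8000000 − 27/800·(0.973000+0.942700))/(1+27/800) = 4627/5000 ≈ 0.925400
step 4 [2y] swap r/2=1017/37394: DF=(1 − 1017/37394·(0.973000+0.942700+0.925400))/(1+1017/37394) = 8983/10000 ≈ 0.898300
step 5 [2.5y] zero: DF = P = 4393/5000 ≈ 0.878600
step 6 [3y] zero: DF = P = 8393/10000 ≈ 0.839300
step 7 [3.5y] bond c/2=7/160: DF=(432801/400000 − 7/160·(0.973000+0.942700+0.925400+0.898300+0.878600+0.839300))/(1+7/160) = 8079/10000 ≈ 0.807900
step 8 [4y] zero: DF = P = 979/1250 ≈ 0.783200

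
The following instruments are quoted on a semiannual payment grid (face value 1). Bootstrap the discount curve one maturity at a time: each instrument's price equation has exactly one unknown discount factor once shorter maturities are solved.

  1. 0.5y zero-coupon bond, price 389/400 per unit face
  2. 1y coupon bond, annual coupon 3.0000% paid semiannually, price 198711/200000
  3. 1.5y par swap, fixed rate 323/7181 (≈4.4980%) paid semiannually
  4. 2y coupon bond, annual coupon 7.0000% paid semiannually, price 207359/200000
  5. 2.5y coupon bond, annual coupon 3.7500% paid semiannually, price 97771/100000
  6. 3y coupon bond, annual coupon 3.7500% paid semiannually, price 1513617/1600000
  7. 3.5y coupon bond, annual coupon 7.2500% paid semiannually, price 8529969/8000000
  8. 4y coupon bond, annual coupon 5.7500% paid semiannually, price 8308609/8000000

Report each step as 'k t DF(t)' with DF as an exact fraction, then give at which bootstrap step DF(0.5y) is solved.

1 1/2 389/400
2 1 1929/2000
3 3/2 4677/5000
4 2 4523/5000
5 5/2 4451/5000
6 3 8427/10000
7 7/2 4181/5000
8 4 4161/5000
DF(0.5y) is solved at step 1

step 1 [0.5y] zero: DF = P = 389/400 ≈ 0.972500
step 2 [1y] bond c/2=3/200: DF=(198711/200000 − 3/200·(0.972500))/(1+3/200) = 1929/2000 ≈ 0.964500
step 3 [1.5y] swap r/2=323/14362: DF=(1 − 323/14362·(0.972500+0.964500))/(1+323/14362) = 4677/5000 ≈ 0.935400
step 4 [2y] bond c/2=7/200: DF=(207359/200000 − 7/200·(0.972500+0.964500+0.935400))/(1+7/200) = 4523/5000 ≈ 0.904600
step 5 [2.5y] bond c/2=3/160: DF=(97771/100000 − 3/160·(0.972500+0.964500+0.935400+0.904600))/(1+3/160) = 4451/5000 ≈ 0.890200
step 6 [3y] bond c/2=3/160: DF=(1513617/1600000 − 3/160·(0.972500+0.964500+0.935400+0.904600+0.890200))/(1+3/160) = 8427/10000 ≈ 0.842700
step 7 [3.5y] bond c/2=29/800: DF=(8529969/8000000 − 29/800·(0.972500+0.964500+0.935400+0.904600+0.890200+0.842700))/(1+29/800) = 4181/5000 ≈ 0.836200
step 8 [4y] bond c/2=23/800: DF=(8308609/8000000 − 23/800·(0.972500+0.964500+0.935400+0.904600+0.890200+0.842700+0.836200))/(1+23/800) = 4161/5000 ≈ 0.832200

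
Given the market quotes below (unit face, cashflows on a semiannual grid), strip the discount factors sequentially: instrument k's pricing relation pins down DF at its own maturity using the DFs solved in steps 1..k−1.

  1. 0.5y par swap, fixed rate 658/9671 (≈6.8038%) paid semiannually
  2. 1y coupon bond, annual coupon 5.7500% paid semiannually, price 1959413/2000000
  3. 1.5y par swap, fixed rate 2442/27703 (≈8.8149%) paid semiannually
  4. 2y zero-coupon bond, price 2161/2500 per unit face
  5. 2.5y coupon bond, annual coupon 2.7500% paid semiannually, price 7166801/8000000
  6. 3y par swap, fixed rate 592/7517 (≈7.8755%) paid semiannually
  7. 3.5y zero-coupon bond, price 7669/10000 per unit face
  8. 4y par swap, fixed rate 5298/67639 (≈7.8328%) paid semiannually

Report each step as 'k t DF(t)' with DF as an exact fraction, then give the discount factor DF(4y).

1 1/2 9671/10000
2 1 9253/10000
3 3/2 8779/10000
4 2 2161/2500
5 5/2 1043/1250
6 3 991/1250
7 7/2 7669/10000
8 4 7351/10000
DF(4y) = 7351/10000 ≈ 0.735100

step 1 [0.5y] swap r/2=329/9671: DF=(1 − 329/9671·(0))/(1+329/9671) = 9671/10000 ≈ 0.967100
step 2 [1y] bond c/2=23/800: DF=(1959413/2000000 − 23/800·(0.967100))/(1+23/800) = 9253/10000 ≈ 0.925300
step 3 [1.5y] swap r/2=1221/27703: DF=(1 − 1221/27703·(0.967100+0.925300))/(1+1221/27703) = 8779/10000 ≈ 0.877900
step 4 [2y] zero: DF = P = 2161/2500 ≈ 0.864400
step 5 [2.5y] bond c/2=11/800: DF=(7166801/8000000 − 11/800·(0.967100+0.925300+0.877900+0.864400))/(1+11/800) = 1043/1250 ≈ 0.834400
step 6 [3y] swap r/2=296/7517: DF=(1 − 296/7517·(0.967100+0.925300+0.877900+0.864400+0.834400))/(1+296/7517) = 991/1250 ≈ 0.792800
step 7 [3.5y] zero: DF = P = 7669/10000 ≈ 0.766900
step 8 [4y] swap r/2=2649/67639: DF=(1 − 2649/67639·(0.967100+0.925300+0.877900+0.864400+0.834400+0.792800+0.766900))/(1+2649/67639) = 7351/10000 ≈ 0.735100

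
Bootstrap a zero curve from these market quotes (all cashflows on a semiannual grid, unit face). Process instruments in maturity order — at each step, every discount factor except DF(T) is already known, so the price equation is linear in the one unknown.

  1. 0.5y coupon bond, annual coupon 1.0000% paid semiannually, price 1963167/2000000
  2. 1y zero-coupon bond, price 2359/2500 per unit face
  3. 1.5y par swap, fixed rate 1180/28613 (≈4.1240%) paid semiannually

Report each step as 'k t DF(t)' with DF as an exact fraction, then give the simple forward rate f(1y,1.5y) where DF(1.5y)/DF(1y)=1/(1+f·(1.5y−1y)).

step 1 [0.5y] bond c/2=1/200: DF=(1963167/2000000 − 1/200·(0))/(1+1/200) = 9767/10000 ≈ 0.976700
step 2 [1y] zero: DF = P = 2359/2500 ≈ 0.943600
step 3 [1.5y] swap r/2=590/28613: DF=(1 − 590/28613·(0.976700+0.943600))/(1+590/28613) = 941/1000 ≈ 0.941000

1 1/2 9767/10000
2 1 2359/2500
3 3/2 941/1000
f(1y,1.5y) = ((2359/2500)/(941/1000) − 1)/(1/2) = 26/4705 ≈ 0.5526%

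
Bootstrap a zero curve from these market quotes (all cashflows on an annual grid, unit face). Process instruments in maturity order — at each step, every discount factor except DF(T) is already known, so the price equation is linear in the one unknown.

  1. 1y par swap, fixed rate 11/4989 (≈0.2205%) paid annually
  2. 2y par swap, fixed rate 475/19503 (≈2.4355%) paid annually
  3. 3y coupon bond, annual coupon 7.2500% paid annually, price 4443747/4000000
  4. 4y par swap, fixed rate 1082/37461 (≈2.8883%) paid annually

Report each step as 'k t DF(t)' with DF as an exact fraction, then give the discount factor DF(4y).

1 1 4989/5000
2 2 381/400
3 3 113/125
4 4 4459/5000
DF(4y) = 4459/5000 ≈ 0.891800

step 1 [1y] swap r/1=11/4989: DF=(1 − 11/4989·(0))/(1+11/4989) = 4989/5000 ≈ 0.997800
step 2 [2y] swap r/1=475/19503: DF=(1 − 475/19503·(0.997800))/(1+475/19503) = 381/400 ≈ 0.952500
step 3 [3y] bond c/1=29/400: DF=(4443747/4000000 − 29/400·(0.997800+0.952500))/(1+29/400) = 113/125 ≈ 0.904000
step 4 [4y] swap r/1=1082/37461: DF=(1 − 1082/37461·(0.997800+0.952500+0.904000))/(1+1082/37461) = 4459/5000 ≈ 0.891800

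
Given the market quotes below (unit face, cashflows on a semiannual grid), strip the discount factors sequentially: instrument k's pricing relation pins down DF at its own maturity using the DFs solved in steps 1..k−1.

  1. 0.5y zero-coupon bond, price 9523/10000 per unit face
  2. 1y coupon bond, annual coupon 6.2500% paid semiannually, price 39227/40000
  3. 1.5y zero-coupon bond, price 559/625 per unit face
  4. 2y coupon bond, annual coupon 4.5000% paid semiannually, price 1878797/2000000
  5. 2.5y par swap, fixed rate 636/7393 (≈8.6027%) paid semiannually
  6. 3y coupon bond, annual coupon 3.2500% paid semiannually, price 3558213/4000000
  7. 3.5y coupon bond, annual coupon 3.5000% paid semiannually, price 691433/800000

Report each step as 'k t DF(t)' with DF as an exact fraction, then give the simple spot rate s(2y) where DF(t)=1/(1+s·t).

1 1/2 9523/10000
2 1 9221/10000
3 3/2 559/625
4 2 4289/5000
5 5/2 2023/2500
6 3 2011/2500
7 7/2 7593/10000
s(2y) = (1/(4289/5000) − 1)/(2) = 711/8578 ≈ 8.2886%

step 1 [0.5y] zero: DF = P = 9523/10000 ≈ 0.952300
step 2 [1y] bond c/2=1/32: DF=(39227/40000 − 1/32·(0.952300))/(1+1/32) = 9221/10000 ≈ 0.922100
step 3 [1.5y] zero: DF = P = 559/625 ≈ 0.894400
step 4 [2y] bond c/2=9/400: DF=(1878797/2000000 − 9/400·(0.952300+0.922100+0.894400))/(1+9/400) = 4289/5000 ≈ 0.857800
step 5 [2.5y] swap r/2=318/7393: DF=(1 − 318/7393·(0.952300+0.922100+0.894400+0.857800))/(1+318/7393) = 2023/2500 ≈ 0.809200
step 6 [3y] bond c/2=13/800: DF=(3558213/4000000 − 13/800·(0.952300+0.922100+0.894400+0.857800+0.809200))/(1+13/800) = 2011/2500 ≈ 0.804400
step 7 [3.5y] bond c/2=7/400: DF=(691433/800000 − 7/400·(0.952300+0.922100+0.894400+0.857800+0.809200+0.804400))/(1+7/400) = 7593/10000 ≈ 0.759300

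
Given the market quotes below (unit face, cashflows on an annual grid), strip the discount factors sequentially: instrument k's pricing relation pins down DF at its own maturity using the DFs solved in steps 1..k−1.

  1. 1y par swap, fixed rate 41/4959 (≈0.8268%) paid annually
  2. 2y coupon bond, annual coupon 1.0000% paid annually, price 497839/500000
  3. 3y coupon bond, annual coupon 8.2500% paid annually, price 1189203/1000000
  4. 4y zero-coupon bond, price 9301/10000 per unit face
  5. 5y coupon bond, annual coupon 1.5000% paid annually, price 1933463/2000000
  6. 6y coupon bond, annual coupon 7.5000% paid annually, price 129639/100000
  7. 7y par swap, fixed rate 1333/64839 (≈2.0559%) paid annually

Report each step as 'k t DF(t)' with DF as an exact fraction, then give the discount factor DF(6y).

step 1 [1y] swap r/1=41/4959: DF=(1 − 41/4959·(0))/(1+41/4959) = 4959/5000 ≈ 0.991800
step 2 [2y] bond c/1=1/100: DF=(497839/500000 − 1/100·(0.991800))/(1+1/100) = 122/125 ≈ 0.976000
step 3 [3y] bond c/1=33/400: DF=(1189203/1000000 − 33/400·(0.991800+0.976000))/(1+33/400) = 4743/5000 ≈ 0.948600
step 4 [4y] zero: DF = P = 9301/10000 ≈ 0.930100
step 5 [5y] bond c/1=3/200: DF=(1933463/2000000 − 3/200·(0.991800+0.976000+0.948600+0.930100))/(1+3/200) = 2239/2500 ≈ 0.895600
step 6 [6y] bond c/1=3/40: DF=(129639/100000 − 3/40·(0.991800+0.976000+0.948600+0.930100+0.895600))/(1+3/40) = 8751/10000 ≈ 0.875100
step 7 [7y] swap r/1=1333/64839: DF=(1 − 1333/64839·(0.991800+0.976000+0.948600+0.930100+0.895600+0.875100))/(1+1333/64839) = 8667/10000 ≈ 0.866700

1 1 4959/5000
2 2 122/125
3 3 4743/5000
4 4 9301/10000
5 5 2239/2500
6 6 8751/10000
7 7 8667/10000
DF(6y) = 8751/10000 ≈ 0.875100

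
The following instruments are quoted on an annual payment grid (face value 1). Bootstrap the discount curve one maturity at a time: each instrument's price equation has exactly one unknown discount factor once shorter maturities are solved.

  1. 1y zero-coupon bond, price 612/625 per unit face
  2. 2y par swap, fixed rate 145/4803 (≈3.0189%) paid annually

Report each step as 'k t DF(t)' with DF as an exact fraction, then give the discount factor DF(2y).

step 1 [1y] zero: DF = P = 612/625 ≈ 0.979200
step 2 [2y] swap r/1=145/4803: DF=(1 − 145/4803·(0.979200))/(1+145/4803) = 471/500 ≈ 0.942000

1 1 612/625
2 2 471/500
DF(2y) = 471/500 ≈ 0.942000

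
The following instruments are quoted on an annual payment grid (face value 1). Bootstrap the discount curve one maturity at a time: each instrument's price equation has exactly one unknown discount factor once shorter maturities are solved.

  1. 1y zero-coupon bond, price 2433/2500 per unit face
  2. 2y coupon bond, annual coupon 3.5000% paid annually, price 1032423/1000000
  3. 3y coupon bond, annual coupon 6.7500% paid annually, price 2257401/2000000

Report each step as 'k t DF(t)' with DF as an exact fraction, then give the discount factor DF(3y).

1 1 2433/2500
2 2 4823/5000
3 3 2337/2500
DF(3y) = 2337/2500 ≈ 0.934800

step 1 [1y] zero: DF = P = 2433/2500 ≈ 0.973200
step 2 [2y] bond c/1=7/200: DF=(1032423/1000000 − 7/200·(0.973200))/(1+7/200) = 4823/5000 ≈ 0.964600
step 3 [3y] bond c/1=27/400: DF=(2257401/2000000 − 27/400·(0.973200+0.964600))/(1+27/400) = 2337/2500 ≈ 0.934800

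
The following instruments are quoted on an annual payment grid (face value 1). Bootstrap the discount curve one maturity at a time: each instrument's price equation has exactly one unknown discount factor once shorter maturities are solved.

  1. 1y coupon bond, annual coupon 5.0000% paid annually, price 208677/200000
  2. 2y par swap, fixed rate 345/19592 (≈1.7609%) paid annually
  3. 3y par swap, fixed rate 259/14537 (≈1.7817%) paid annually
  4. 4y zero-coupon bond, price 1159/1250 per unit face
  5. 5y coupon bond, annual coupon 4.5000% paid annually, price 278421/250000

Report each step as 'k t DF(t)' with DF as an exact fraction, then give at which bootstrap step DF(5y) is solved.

step 1 [1y] bond c/1=1/20: DF=(208677/200000 − 1/20·(0))/(1+1/20) = 9937/10000 ≈ 0.993700
step 2 [2y] swap r/1=345/19592: DF=(1 − 345/19592·(0.993700))/(1+345/19592) = 1931/2000 ≈ 0.965500
step 3 [3y] swap r/1=259/14537: DF=(1 − 259/14537·(0.993700+0.965500))/(1+259/14537) = 4741/5000 ≈ 0.948200
step 4 [4y] zero: DF = P = 1159/1250 ≈ 0.927200
step 5 [5y] bond c/1=9/200: DF=(278421/250000 − 9/200·(0.993700+0.965500+0.948200+0.927200))/(1+9/200) = 4503/5000 ≈ 0.900600

1 1 9937/10000
2 2 1931/2000
3 3 4741/5000
4 4 1159/1250
5 5 4503/5000
DF(5y) is solved at step 5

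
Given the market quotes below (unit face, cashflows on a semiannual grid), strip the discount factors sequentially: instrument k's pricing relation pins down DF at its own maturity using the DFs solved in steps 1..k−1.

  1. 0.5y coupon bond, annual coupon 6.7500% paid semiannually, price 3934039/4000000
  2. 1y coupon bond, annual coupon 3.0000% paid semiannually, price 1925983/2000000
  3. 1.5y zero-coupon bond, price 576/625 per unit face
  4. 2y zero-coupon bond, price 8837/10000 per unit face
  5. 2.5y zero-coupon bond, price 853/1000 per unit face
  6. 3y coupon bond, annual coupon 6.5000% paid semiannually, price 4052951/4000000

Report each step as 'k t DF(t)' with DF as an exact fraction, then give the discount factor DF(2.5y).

1 1/2 4757/5000
2 1 9347/10000
3 3/2 576/625
4 2 8837/10000
5 5/2 853/1000
6 3 8383/10000
DF(2.5y) = 853/1000 ≈ 0.853000

step 1 [0.5y] bond c/2=27/800: DF=(3934039/4000000 − 27/800·(0))/(1+27/800) = 4757/5000 ≈ 0.951400
step 2 [1y] bond c/2=3/200: DF=(1925983/2000000 − 3/200·(0.951400))/(1+3/200) = 9347/10000 ≈ 0.934700
step 3 [1.5y] zero: DF = P = 576/625 ≈ 0.921600
step 4 [2y] zero: DF = P = 8837/10000 ≈ 0.883700
step 5 [2.5y] zero: DF = P = 853/1000 ≈ 0.853000
step 6 [3y] bond c/2=13/400: DF=(4052951/4000000 − 13/400·(0.951400+0.934700+0.921600+0.883700+0.853000))/(1+13/400) = 8383/10000 ≈ 0.838300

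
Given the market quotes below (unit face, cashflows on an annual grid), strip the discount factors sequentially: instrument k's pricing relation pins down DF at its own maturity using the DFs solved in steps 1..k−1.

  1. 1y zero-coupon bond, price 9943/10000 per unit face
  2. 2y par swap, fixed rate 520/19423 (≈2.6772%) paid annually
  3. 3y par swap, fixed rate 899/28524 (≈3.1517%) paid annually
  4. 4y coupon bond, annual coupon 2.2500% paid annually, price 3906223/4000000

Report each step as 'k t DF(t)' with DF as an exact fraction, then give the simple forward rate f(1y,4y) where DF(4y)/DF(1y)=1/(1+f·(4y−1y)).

step 1 [1y] zero: DF = P = 9943/10000 ≈ 0.994300
step 2 [2y] swap r/1=520/19423: DF=(1 − 520/19423·(0.994300))/(1+520/19423) = 237/250 ≈ 0.948000
step 3 [3y] swap r/1=899/28524: DF=(1 − 899/28524·(0.994300+0.948000))/(1+899/28524) = 9101/10000 ≈ 0.910100
step 4 [4y] bond c/1=9/400: DF=(3906223/4000000 − 9/400·(0.994300+0.948000+0.910100))/(1+9/400) = 8923/10000 ≈ 0.892300

1 1 9943/10000
2 2 237/250
3 3 9101/10000
4 4 8923/10000
f(1y,4y) = ((9943/10000)/(8923/10000) − 1)/(3) = 340/8923 ≈ 3.8104%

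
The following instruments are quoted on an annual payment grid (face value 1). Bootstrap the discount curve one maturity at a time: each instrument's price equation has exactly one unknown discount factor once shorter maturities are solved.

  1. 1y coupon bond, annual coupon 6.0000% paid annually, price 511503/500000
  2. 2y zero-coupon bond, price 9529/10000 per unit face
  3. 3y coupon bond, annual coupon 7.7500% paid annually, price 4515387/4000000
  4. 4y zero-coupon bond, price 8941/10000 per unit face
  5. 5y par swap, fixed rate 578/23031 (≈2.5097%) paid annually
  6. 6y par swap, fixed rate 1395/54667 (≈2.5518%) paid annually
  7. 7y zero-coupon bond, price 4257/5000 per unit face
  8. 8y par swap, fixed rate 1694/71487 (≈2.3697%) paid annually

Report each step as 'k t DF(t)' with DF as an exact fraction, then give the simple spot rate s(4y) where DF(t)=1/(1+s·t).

step 1 [1y] bond c/1=3/50: DF=(511503/500000 − 3/50·(0))/(1+3/50) = 9651/10000 ≈ 0.965100
step 2 [2y] zero: DF = P = 9529/10000 ≈ 0.952900
step 3 [3y] bond c/1=31/400: DF=(4515387/4000000 − 31/400·(0.965100+0.952900))/(1+31/400) = 9097/10000 ≈ 0.909700
step 4 [4y] zero: DF = P = 8941/10000 ≈ 0.894100
step 5 [5y] swap r/1=578/23031: DF=(1 − 578/23031·(0.965100+0.952900+0.909700+0.894100))/(1+578/23031) = 2211/2500 ≈ 0.884400
step 6 [6y] swap r/1=1395/54667: DF=(1 − 1395/54667·(0.965100+0.952900+0.909700+0.894100+0.884400))/(1+1395/54667) = 1721/2000 ≈ 0.860500
step 7 [7y] zero: DF = P = 4257/5000 ≈ 0.851400
step 8 [8y] swap r/1=1694/71487: DF=(1 − 1694/71487·(0.965100+0.952900+0.909700+0.894100+0.884400+0.860500+0.851400))/(1+1694/71487) = 4153/5000 ≈ 0.830600

1 1 9651/10000
2 2 9529/10000
3 3 9097/10000
4 4 8941/10000
5 5 2211/2500
6 6 1721/2000
7 7 4257/5000
8 8 4153/5000
s(4y) = (1/(8941/10000) − 1)/(4) = 1059/35764 ≈ 2.9611%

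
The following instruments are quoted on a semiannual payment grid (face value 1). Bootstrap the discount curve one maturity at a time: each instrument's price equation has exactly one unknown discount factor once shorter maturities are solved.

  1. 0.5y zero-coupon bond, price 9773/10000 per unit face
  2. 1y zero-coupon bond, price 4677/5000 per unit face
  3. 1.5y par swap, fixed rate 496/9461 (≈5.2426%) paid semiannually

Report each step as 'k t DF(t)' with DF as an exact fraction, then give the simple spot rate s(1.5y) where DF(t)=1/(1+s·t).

step 1 [0.5y] zero: DF = P = 9773/10000 ≈ 0.977300
step 2 [1y] zero: DF = P = 4677/5000 ≈ 0.935400
step 3 [1.5y] swap r/2=248/9461: DF=(1 − 248/9461·(0.977300+0.935400))/(1+248/9461) = 1157/1250 ≈ 0.925600

1 1/2 9773/10000
2 1 4677/5000
3 3/2 1157/1250
s(1.5y) = (1/(1157/1250) − 1)/(3/2) = 62/1157 ≈ 5.3587%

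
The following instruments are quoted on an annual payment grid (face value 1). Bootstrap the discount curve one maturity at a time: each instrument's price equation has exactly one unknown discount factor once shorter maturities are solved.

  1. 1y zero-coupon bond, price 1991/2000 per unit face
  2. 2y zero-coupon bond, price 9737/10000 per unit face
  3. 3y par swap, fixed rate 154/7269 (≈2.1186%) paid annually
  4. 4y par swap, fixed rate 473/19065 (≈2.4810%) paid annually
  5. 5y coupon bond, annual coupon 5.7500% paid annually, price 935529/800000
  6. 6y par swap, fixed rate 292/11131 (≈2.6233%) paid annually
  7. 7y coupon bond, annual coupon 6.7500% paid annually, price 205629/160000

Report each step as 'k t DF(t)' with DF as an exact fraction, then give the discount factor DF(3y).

step 1 [1y] zero: DF = P = 1991/2000 ≈ 0.995500
step 2 [2y] zero: DF = P = 9737/10000 ≈ 0.973700
step 3 [3y] swap r/1=154/7269: DF=(1 − 154/7269·(0.995500+0.973700))/(1+154/7269) = 1173/1250 ≈ 0.938400
step 4 [4y] swap r/1=473/19065: DF=(1 − 473/19065·(0.995500+0.973700+0.938400))/(1+473/19065) = 4527/5000 ≈ 0.905400
step 5 [5y] bond c/1=23/400: DF=(935529/800000 − 23/400·(0.995500+0.973700+0.938400+0.905400))/(1+23/400) = 1797/2000 ≈ 0.898500
step 6 [6y] swap r/1=292/11131: DF=(1 − 292/11131·(0.995500+0.973700+0.938400+0.905400+0.898500))/(1+292/11131) = 427/500 ≈ 0.854000
step 7 [7y] bond c/1=27/400: DF=(205629/160000 − 27/400·(0.995500+0.973700+0.938400+0.905400+0.898500+0.854000))/(1+27/400) = 213/250 ≈ 0.852000

1 1 1991/2000
2 2 9737/10000
3 3 1173/1250
4 4 4527/5000
5 5 1797/2000
6 6 427/500
7 7 213/250
DF(3y) = 1173/1250 ≈ 0.938400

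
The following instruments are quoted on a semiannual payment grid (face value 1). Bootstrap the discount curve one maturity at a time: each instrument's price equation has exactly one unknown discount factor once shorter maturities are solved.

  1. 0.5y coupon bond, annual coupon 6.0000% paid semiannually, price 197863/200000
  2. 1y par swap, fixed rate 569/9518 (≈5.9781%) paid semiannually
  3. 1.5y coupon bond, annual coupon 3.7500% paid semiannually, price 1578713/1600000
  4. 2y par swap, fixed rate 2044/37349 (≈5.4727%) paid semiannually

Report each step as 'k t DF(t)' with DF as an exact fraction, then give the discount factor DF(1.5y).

step 1 [0.5y] bond c/2=3/100: DF=(197863/200000 − 3/100·(0))/(1+3/100) = 1921/2000 ≈ 0.960500
step 2 [1y] swap r/2=569/19036: DF=(1 − 569/19036·(0.960500))/(1+569/19036) = 9431/10000 ≈ 0.943100
step 3 [1.5y] bond c/2=3/160: DF=(1578713/1600000 − 3/160·(0.960500+0.943100))/(1+3/160) = 1867/2000 ≈ 0.933500
step 4 [2y] swap r/2=1022/37349: DF=(1 − 1022/37349·(0.960500+0.943100+0.933500))/(1+1022/37349) = 4489/5000 ≈ 0.897800

1 1/2 1921/2000
2 1 9431/10000
3 3/2 1867/2000
4 2 4489/5000
DF(1.5y) = 1867/2000 ≈ 0.933500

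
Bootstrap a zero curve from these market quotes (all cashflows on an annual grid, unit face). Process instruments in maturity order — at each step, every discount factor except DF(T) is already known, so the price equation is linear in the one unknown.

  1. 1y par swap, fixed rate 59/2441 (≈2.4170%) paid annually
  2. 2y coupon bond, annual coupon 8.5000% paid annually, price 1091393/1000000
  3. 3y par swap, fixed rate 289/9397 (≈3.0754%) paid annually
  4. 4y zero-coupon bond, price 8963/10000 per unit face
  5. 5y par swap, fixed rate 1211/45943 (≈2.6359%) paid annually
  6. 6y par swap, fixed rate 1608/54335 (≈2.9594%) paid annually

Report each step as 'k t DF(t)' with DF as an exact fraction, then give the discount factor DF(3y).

1 1 2441/2500
2 2 4647/5000
3 3 9133/10000
4 4 8963/10000
5 5 8789/10000
6 6 1049/1250
DF(3y) = 9133/10000 ≈ 0.913300

step 1 [1y] swap r/1=59/2441: DF=(1 − 59/2441·(0))/(1+59/2441) = 2441/2500 ≈ 0.976400
step 2 [2y] bond c/1=17/200: DF=(1091393/1000000 − 17/200·(0.976400))/(1+17/200) = 4647/5000 ≈ 0.929400
step 3 [3y] swap r/1=289/9397: DF=(1 − 289/9397·(0.976400+0.929400))/(1+289/9397) = 9133/10000 ≈ 0.913300
step 4 [4y] zero: DF = P = 8963/10000 ≈ 0.896300
step 5 [5y] swap r/1=1211/45943: DF=(1 − 1211/45943·(0.976400+0.929400+0.913300+0.896300))/(1+1211/45943) = 8789/10000 ≈ 0.878900
step 6 [6y] swap r/1=1608/54335: DF=(1 − 1608/54335·(0.976400+0.929400+0.913300+0.896300+0.878900))/(1+1608/54335) = 1049/1250 ≈ 0.839200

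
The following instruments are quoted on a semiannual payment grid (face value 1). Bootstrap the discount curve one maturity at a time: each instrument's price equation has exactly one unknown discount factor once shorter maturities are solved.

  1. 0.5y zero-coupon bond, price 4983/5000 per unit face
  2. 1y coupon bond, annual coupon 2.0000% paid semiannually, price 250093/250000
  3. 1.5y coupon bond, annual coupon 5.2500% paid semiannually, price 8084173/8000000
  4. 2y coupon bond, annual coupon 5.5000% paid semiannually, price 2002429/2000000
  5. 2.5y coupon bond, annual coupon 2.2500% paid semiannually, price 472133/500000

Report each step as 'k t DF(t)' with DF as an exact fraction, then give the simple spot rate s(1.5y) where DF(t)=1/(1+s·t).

step 1 [0.5y] zero: DF = P = 4983/5000 ≈ 0.996600
step 2 [1y] bond c/2=1/100: DF=(250093/250000 − 1/100·(0.996600))/(1+1/100) = 4903/5000 ≈ 0.980600
step 3 [1.5y] bond c/2=21/800: DF=(8084173/8000000 − 21/800·(0.996600+0.980600))/(1+21/800) = 9341/10000 ≈ 0.934100
step 4 [2y] bond c/2=11/400: DF=(2002429/2000000 − 11/400·(0.996600+0.980600+0.934100))/(1+11/400) = 1793/2000 ≈ 0.896500
step 5 [2.5y] bond c/2=9/800: DF=(472133/500000 − 9/800·(0.996600+0.980600+0.934100+0.896500))/(1+9/800) = 4457/5000 ≈ 0.891400

1 1/2 4983/5000
2 1 4903/5000
3 3/2 9341/10000
4 2 1793/2000
5 5/2 4457/5000
s(1.5y) = (1/(9341/10000) − 1)/(3/2) = 1318/28023 ≈ 4.7033%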